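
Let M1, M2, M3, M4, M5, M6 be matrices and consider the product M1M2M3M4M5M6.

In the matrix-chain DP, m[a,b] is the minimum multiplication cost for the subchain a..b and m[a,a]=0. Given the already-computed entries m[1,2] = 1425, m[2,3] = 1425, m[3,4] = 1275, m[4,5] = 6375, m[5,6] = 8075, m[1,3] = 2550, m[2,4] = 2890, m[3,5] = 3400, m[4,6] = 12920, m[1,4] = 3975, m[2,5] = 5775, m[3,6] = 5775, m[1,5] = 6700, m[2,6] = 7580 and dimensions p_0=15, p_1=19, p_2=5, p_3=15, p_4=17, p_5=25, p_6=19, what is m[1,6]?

m[1,6] = min over k∈[1,5] of m[1,k]+m[k+1,6]+p_{0}·p_k·p_{6}.
k=1: 0 + 7580 + 15·19·19 = 12995; k=2: 1425 + 5775 + 15·5·19 = 8625; k=3: 2550 + 12920 + 15·15·19 = 19745; k=4: 3975 + 8075 + 15·17·19 = 16895; k=5: 6700 + 0 + 15·25·19 = 13825.
Minimum: 8625 at k=2.

8625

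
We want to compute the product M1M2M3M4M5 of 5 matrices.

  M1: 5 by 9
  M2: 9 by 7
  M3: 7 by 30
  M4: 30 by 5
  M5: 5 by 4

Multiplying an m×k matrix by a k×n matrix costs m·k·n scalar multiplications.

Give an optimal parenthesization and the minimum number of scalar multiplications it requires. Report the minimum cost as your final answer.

Adjacent pairs: M1M2 = 5·9·7 = 315; M2M3 = 9·7·30 = 1890; M3M4 = 7·30·5 = 1050; M4M5 = 30·5·4 = 600.
Length 3: M1..M3: k=1: 0+1890+5·9·30=3240; k=2: 315+0+5·7·30=1365 → min 1365 | M2..M4: k=2: 0+1050+9·7·5=1365; k=3: 1890+0+9·30·5=3240 → min 1365 | M3..M5: k=3: 0+600+7·30·4=1440; k=4: 1050+0+7·5·4=1190 → min 1190.
Length 4: M1..M4: k=1: 0+1365+5·9·5=1590; k=2: 315+1050+5·7·5=1540; k=3: 1365+0+5·30·5=2115 → min 1540 | M2..M5: k=2: 0+1190+9·7·4=1442; k=3: 1890+600+9·30·4=3570; k=4: 1365+0+9·5·4=1545 → min 1442.
Length 5: M1..M5: k=1: 0+1442+5·9·4=1622; k=2: 315+1190+5·7·4=1645; k=3: 1365+600+5·30·4=2565; k=4: 1540+0+5·5·4=1640 → min 1622.
Optimal parenthesization: (M1(M2((M3M4)M5))) with cost 1622.

1622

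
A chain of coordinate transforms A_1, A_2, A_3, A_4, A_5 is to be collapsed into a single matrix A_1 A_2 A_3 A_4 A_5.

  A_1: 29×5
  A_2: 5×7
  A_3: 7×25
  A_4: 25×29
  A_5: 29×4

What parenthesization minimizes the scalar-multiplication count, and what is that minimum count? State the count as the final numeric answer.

Adjacent pairs: A_1A_2 = 29·5·7 = 1015; A_2A_3 = 5·7·25 = 875; A_3A_4 = 7·25·29 = 5075; A_4A_5 = 25·29·4 = 2900.
Length 3: A_1..A_3: k=1: 0+875+29·5·25=4500; k=2: 1015+0+29·7·25=6090 → min 4500 | A_2..A_4: k=2: 0+5075+5·7·29=6090; k=3: 875+0+5·25·29=4500 → min 4500 | A_3..A_5: k=3: 0+2900+7·25·4=3600; k=4: 5075+0+7·29·4=5887 → min 3600.
Length 4: A_1..A_4: k=1: 0+4500+29·5·29=8705; k=2: 1015+5075+29·7·29=11977; k=3: 4500+0+29·25·29=25525 → min 8705 | A_2..A_5: k=2: 0+3600+5·7·4=3740; k=3: 875+2900+5·25·4=4275; k=4: 4500+0+5·29·4=5080 → min 3740.
Length 5: A_1..A_5: k=1: 0+3740+29·5·4=4320; k=2: 1015+3600+29·7·4=5427; k=3: 4500+2900+29·25·4=10300; k=4: 8705+0+29·29·4=12069 → min 4320.
Optimal parenthesization: (A_1 (A_2 (A_3 (A_4 A_5)))) with cost 4320.

4320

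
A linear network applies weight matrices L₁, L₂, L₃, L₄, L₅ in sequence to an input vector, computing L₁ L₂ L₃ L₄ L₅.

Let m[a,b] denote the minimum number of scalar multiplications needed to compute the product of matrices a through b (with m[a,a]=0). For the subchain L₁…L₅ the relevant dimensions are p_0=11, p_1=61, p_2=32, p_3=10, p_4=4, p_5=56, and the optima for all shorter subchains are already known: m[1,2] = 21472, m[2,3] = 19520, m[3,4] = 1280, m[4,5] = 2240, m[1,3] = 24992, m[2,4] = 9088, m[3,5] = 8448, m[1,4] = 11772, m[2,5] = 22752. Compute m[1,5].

14236

m[1,5] = min over k∈[1,4] of m[1,k]+m[k+1,5]+p_{0}·p_k·p_{5}.
k=1: 0 + 22752 + 11·61·56 = 60328; k=2: 21472 + 8448 + 11·32·56 = 49632; k=3: 24992 + 2240 + 11·10·56 = 33392; k=4: 11772 + 0 + 11·4·56 = 14236.
Minimum: 14236 at k=4.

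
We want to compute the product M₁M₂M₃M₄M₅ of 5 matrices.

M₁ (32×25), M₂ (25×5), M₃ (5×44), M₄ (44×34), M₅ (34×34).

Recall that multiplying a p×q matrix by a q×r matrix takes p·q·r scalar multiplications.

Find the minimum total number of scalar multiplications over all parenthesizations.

Adjacent pairs: M₁M₂ = 32·25·5 = 4000; M₂M₃ = 25·5·44 = 5500; M₃M₄ = 5·44·34 = 7480; M₄M₅ = 44·34·34 = 50864.
Length 3: M₁..M₃: k=1: 0+5500+32·25·44=40700; k=2: 4000+0+32·5·44=11040 → min 11040 | M₂..M₄: k=2: 0+7480+25·5·34=11730; k=3: 5500+0+25·44·34=42900 → min 11730 | M₃..M₅: k=3: 0+50864+5·44·34=58344; k=4: 7480+0+5·34·34=13260 → min 13260.
Length 4: M₁..M₄: k=1: 0+11730+32·25·34=38930; k=2: 4000+7480+32·5·34=16920; k=3: 11040+0+32·44·34=58912 → min 16920 | M₂..M₅: k=2: 0+13260+25·5·34=17510; k=3: 5500+50864+25·44·34=93764; k=4: 11730+0+25·34·34=40630 → min 17510.
Length 5: M₁..M₅: k=1: 0+17510+32·25·34=44710; k=2: 4000+13260+32·5·34=22700; k=3: 11040+50864+32·44·34=109776; k=4: 16920+0+32·34·34=53912 → min 22700.
Optimal order: ((M₁M₂)((M₃M₄)M₅)) with cost 22700.

22700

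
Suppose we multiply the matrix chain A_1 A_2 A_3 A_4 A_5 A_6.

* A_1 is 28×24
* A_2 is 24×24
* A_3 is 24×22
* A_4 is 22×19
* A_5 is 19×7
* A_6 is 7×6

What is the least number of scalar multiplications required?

13962

Adjacent pairs: A_1A_2 = 28·24·24 = 16128; A_2A_3 = 24·24·22 = 12672; A_3A_4 = 24·22·19 = 10032; A_4A_5 = 22·19·7 = 2926; A_5A_6 = 19·7·6 = 798.
Length 3: A_1..A_3: k=1: 0+12672+28·24·22=27456; k=2: 16128+0+28·24·22=30912 → min 27456 | A_2..A_4: k=2: 0+10032+24·24·19=20976; k=3: 12672+0+24·22·19=22704 → min 20976 | A_3..A_5: k=3: 0+2926+24·22·7=6622; k=4: 10032+0+24·19·7=13224 → min 6622 | A_4..A_6: k=4: 0+798+22·19·6=3306; k=5: 2926+0+22·7·6=3850 → min 3306.
Length 4: A_1..A_4: k=1: 0+20976+28·24·19=33744; k=2: 16128+10032+28·24·19=38928; k=3: 27456+0+28·22·19=39160 → min 33744 | A_2..A_5: k=2: 0+6622+24·24·7=10654; k=3: 12672+2926+24·22·7=19294; k=4: 20976+0+24·19·7=24168 → min 10654 | A_3..A_6: k=3: 0+3306+24·22·6=6474; k=4: 10032+798+24·19·6=13566; k=5: 6622+0+24·7·6=7630 → min 6474.
Length 5: A_1..A_5: k=1: 0+10654+28·24·7=15358; k=2: 16128+6622+28·24·7=27454; k=3: 27456+2926+28·22·7=34694; k=4: 33744+0+28·19·7=37468 → min 15358 | A_2..A_6: k=2: 0+6474+24·24·6=9930; k=3: 12672+3306+24·22·6=19146; k=4: 20976+798+24·19·6=24510; k=5: 10654+0+24·7·6=11662 → min 9930.
Length 6: A_1..A_6: k=1: 0+9930+28·24·6=13962; k=2: 16128+6474+28·24·6=26634; k=3: 27456+3306+28·22·6=34458; k=4: 33744+798+28·19·6=37734; k=5: 15358+0+28·7·6=16534 → min 13962.
Optimal order: (A_1 (A_2 (A_3 (A_4 (A_5 A_6))))) with cost 13962.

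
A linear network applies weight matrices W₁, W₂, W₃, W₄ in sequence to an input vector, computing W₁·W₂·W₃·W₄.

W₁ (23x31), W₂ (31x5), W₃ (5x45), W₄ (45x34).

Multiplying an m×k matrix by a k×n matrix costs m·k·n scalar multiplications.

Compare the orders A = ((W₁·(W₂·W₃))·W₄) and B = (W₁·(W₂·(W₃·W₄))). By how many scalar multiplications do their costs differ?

37088

Order A = ((W₁·(W₂·W₃))·W₄): (W₂·W₃): 31×5 by 5×45 → 31×45, cost 31·5·45 = 6975; (W₁·(W₂·W₃)): 23×31 by 31×45 → 23×45, cost 23·31·45 = 32085; cumulative 39060; ((W₁·(W₂·W₃))·W₄): 23×45 by 45×34 → 23×34, cost 23·45·34 = 35190; cumulative 74250. Total 74250.
Order B = (W₁·(W₂·(W₃·W₄))): (W₃·W₄): 5×45 by 45×34 → 5×34, cost 5·45·34 = 7650; (W₂·(W₃·W₄)): 31×5 by 5×34 → 31×34, cost 31·5·34 = 5270; cumulative 12920; (W₁·(W₂·(W₃·W₄))): 23×31 by 31×34 → 23×34, cost 23·31·34 = 24242; cumulative 37162. Total 37162.
Difference: |74250 − 37162| = 37088.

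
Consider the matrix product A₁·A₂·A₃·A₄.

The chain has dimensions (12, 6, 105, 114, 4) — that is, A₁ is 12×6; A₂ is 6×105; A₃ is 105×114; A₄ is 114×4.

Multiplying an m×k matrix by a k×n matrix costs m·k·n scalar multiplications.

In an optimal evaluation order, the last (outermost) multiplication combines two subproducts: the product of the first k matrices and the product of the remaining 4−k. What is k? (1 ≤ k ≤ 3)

Adjacent pairs: A₁A₂ = 12·6·105 = 7560; A₂A₃ = 6·105·114 = 71820; A₃A₄ = 105·114·4 = 47880.
Length 3: A₁..A₃: k=1: 0+71820+12·6·114=80028; k=2: 7560+0+12·105·114=151200 → min 80028 | A₂..A₄: k=2: 0+47880+6·105·4=50400; k=3: 71820+0+6·114·4=74556 → min 50400.
Top-level splits: k=1: (A₁..A₁)·(A₂..A₄) → 0+50400+12·6·4 = 50688; k=2: (A₁..A₂)·(A₃..A₄) → 7560+47880+12·105·4 = 60480; k=3: (A₁..A₃)·(A₄..A₄) → 80028+0+12·114·4 = 85500.
Best split is after A₁, i.e. k = 1.

1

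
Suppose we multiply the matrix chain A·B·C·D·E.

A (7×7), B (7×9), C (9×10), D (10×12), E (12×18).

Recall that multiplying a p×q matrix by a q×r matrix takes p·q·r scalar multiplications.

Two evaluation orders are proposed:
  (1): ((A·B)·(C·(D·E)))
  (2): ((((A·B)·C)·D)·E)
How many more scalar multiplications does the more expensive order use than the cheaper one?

Order (1) = ((A·B)·(C·(D·E))): (A·B): 7×7 by 7×9 → 7×9, cost 7·7·9 = 441; (D·E): 10×12 by 12×18 → 10×18, cost 10·12·18 = 2160; (C·(D·E)): 9×10 by 10×18 → 9×18, cost 9·10·18 = 1620; cumulative 3780; ((A·B)·(C·(D·E))): 7×9 by 9×18 → 7×18, cost 7·9·18 = 1134; cumulative 5355. Total 5355.
Order (2) = ((((A·B)·C)·D)·E): (A·B): 7×7 by 7×9 → 7×9, cost 7·7·9 = 441; ((A·B)·C): 7×9 by 9×10 → 7×10, cost 7·9·10 = 630; cumulative 1071; (((A·B)·C)·D): 7×10 by 10×12 → 7×12, cost 7·10·12 = 840; cumulative 1911; ((((A·B)·C)·D)·E): 7×12 by 12×18 → 7×18, cost 7·12·18 = 1512; cumulative 3423. Total 3423.
Difference: |5355 − 3423| = 1932.

1932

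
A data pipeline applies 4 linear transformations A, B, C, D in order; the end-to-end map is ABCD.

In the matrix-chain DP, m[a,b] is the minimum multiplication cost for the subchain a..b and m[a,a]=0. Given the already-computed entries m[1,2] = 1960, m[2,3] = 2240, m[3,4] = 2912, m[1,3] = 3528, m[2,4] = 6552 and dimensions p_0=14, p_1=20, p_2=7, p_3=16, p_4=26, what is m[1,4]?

m[1,4] = min over k∈[1,3] of m[1,k]+m[k+1,4]+p_{0}·p_k·p_{4}.
k=1: 0 + 6552 + 14·20·26 = 13832; k=2: 1960 + 2912 + 14·7·26 = 7420; k=3: 3528 + 0 + 14·16·26 = 9352.
Minimum: 7420 at k=2.

7420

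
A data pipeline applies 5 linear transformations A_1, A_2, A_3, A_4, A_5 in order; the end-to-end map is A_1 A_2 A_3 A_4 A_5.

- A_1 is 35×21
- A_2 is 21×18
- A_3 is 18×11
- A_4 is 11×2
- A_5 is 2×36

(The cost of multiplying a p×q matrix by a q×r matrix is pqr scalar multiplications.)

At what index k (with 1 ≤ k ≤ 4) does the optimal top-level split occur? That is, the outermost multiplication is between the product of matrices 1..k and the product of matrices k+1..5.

Adjacent pairs: A_1A_2 = 35·21·18 = 13230; A_2A_3 = 21·18·11 = 4158; A_3A_4 = 18·11·2 = 396; A_4A_5 = 11·2·36 = 792.
Length 3: A_1..A_3: k=1: 0+4158+35·21·11=12243; k=2: 13230+0+35·18·11=20160 → min 12243 | A_2..A_4: k=2: 0+396+21·18·2=1152; k=3: 4158+0+21·11·2=4620 → min 1152 | A_3..A_5: k=3: 0+792+18·11·36=7920; k=4: 396+0+18·2·36=1692 → min 1692.
Length 4: A_1..A_4: k=1: 0+1152+35·21·2=2622; k=2: 13230+396+35·18·2=14886; k=3: 12243+0+35·11·2=13013 → min 2622 | A_2..A_5: k=2: 0+1692+21·18·36=15300; k=3: 4158+792+21·11·36=13266; k=4: 1152+0+21·2·36=2664 → min 2664.
Top-level splits: k=1: (A_1..A_1)·(A_2..A_5) → 0+2664+35·21·36 = 29124; k=2: (A_1..A_2)·(A_3..A_5) → 13230+1692+35·18·36 = 37602; k=3: (A_1..A_3)·(A_4..A_5) → 12243+792+35·11·36 = 26895; k=4: (A_1..A_4)·(A_5..A_5) → 2622+0+35·2·36 = 5142.
Best split is after A_4, i.e. k = 4.

4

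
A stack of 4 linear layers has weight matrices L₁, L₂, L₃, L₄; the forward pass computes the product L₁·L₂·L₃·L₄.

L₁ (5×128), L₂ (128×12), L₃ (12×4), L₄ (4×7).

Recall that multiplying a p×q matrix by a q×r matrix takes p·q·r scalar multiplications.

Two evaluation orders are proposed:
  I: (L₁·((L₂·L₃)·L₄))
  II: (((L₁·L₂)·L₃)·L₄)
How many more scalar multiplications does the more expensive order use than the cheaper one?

Order I = (L₁·((L₂·L₃)·L₄)): (L₂·L₃): 128×12 by 12×4 → 128×4, cost 128·12·4 = 6144; ((L₂·L₃)·L₄): 128×4 by 4×7 → 128×7, cost 128·4·7 = 3584; cumulative 9728; (L₁·((L₂·L₃)·L₄)): 5×128 by 128×7 → 5×7, cost 5·128·7 = 4480; cumulative 14208. Total 14208.
Order II = (((L₁·L₂)·L₃)·L₄): (L₁·L₂): 5×128 by 128×12 → 5×12, cost 5·128·12 = 7680; ((L₁·L₂)·L₃): 5×12 by 12×4 → 5×4, cost 5·12·4 = 240; cumulative 7920; (((L₁·L₂)·L₃)·L₄): 5×4 by 4×7 → 5×7, cost 5·4·7 = 140; cumulative 8060. Total 8060.
Difference: |14208 − 8060| = 6148.

6148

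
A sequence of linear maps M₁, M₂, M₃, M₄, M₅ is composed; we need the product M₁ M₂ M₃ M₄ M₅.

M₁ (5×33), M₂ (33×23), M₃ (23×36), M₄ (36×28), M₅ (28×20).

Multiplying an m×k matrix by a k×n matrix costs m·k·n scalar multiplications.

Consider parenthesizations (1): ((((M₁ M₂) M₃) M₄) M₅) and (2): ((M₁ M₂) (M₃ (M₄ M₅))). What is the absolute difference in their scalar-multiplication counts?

27040

Order (1) = ((((M₁ M₂) M₃) M₄) M₅): (M₁ M₂): 5×33 by 33×23 → 5×23, cost 5·33·23 = 3795; ((M₁ M₂) M₃): 5×23 by 23×36 → 5×36, cost 5·23·36 = 4140; cumulative 7935; (((M₁ M₂) M₃) M₄): 5×36 by 36×28 → 5×28, cost 5·36·28 = 5040; cumulative 12975; ((((M₁ M₂) M₃) M₄) M₅): 5×28 by 28×20 → 5×20, cost 5·28·20 = 2800; cumulative 15775. Total 15775.
Order (2) = ((M₁ M₂) (M₃ (M₄ M₅))): (M₁ M₂): 5×33 by 33×23 → 5×23, cost 5·33·23 = 3795; (M₄ M₅): 36×28 by 28×20 → 36×20, cost 36·28·20 = 20160; (M₃ (M₄ M₅)): 23×36 by 36×20 → 23×20, cost 23·36·20 = 16560; cumulative 36720; ((M₁ M₂) (M₃ (M₄ M₅))): 5×23 by 23×20 → 5×20, cost 5·23·20 = 2300; cumulative 42815. Total 42815.
Difference: |15775 − 42815| = 27040.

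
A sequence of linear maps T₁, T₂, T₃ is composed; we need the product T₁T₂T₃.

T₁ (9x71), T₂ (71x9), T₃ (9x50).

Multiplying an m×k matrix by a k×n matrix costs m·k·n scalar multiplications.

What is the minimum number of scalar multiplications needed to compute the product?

Order (T₁(T₂T₃)): (T₂T₃): 71×9 by 9×50 → 71×50, cost 71·9·50 = 31950; (T₁(T₂T₃)): 9×71 by 71×50 → 9×50, cost 9·71·50 = 31950; cumulative 63900. Total 63900.
Order ((T₁T₂)T₃): (T₁T₂): 9×71 by 71×9 → 9×9, cost 9·71·9 = 5751; ((T₁T₂)T₃): 9×9 by 9×50 → 9×50, cost 9·9·50 = 4050; cumulative 9801. Total 9801.
Minimum: 9801.

9801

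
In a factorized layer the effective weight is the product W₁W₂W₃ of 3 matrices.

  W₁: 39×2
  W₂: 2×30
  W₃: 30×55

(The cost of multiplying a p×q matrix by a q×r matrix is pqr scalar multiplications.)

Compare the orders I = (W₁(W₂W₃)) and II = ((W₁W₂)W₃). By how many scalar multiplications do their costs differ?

Order I = (W₁(W₂W₃)): (W₂W₃): 2×30 by 30×55 → 2×55, cost 2·30·55 = 3300; (W₁(W₂W₃)): 39×2 by 2×55 → 39×55, cost 39·2·55 = 4290; cumulative 7590. Total 7590.
Order II = ((W₁W₂)W₃): (W₁W₂): 39×2 by 2×30 → 39×30, cost 39·2·30 = 2340; ((W₁W₂)W₃): 39×30 by 30×55 → 39×55, cost 39·30·55 = 64350; cumulative 66690. Total 66690.
Difference: |7590 − 66690| = 59100.

59100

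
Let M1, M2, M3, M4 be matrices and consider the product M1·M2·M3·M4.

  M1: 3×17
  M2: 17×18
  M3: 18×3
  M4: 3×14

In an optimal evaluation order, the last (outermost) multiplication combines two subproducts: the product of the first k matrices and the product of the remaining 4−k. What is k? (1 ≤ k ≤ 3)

3

Adjacent pairs: M1M2 = 3·17·18 = 918; M2M3 = 17·18·3 = 918; M3M4 = 18·3·14 = 756.
Length 3: M1..M3: k=1: 0+918+3·17·3=1071; k=2: 918+0+3·18·3=1080 → min 1071 | M2..M4: k=2: 0+756+17·18·14=5040; k=3: 918+0+17·3·14=1632 → min 1632.
Top-level splits: k=1: (M1..M1)·(M2..M4) → 0+1632+3·17·14 = 2346; k=2: (M1..M2)·(M3..M4) → 918+756+3·18·14 = 2430; k=3: (M1..M3)·(M4..M4) → 1071+0+3·3·14 = 1197.
Best split is after M3, i.e. k = 3.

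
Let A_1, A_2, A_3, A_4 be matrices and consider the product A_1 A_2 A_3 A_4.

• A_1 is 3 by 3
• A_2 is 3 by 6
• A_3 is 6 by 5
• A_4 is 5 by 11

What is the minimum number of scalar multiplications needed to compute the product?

300

Adjacent pairs: A_1A_2 = 3·3·6 = 54; A_2A_3 = 3·6·5 = 90; A_3A_4 = 6·5·11 = 330.
Length 3: A_1..A_3: k=1: 0+90+3·3·5=135; k=2: 54+0+3·6·5=144 → min 135 | A_2..A_4: k=2: 0+330+3·6·11=528; k=3: 90+0+3·5·11=255 → min 255.
Length 4: A_1..A_4: k=1: 0+255+3·3·11=354; k=2: 54+330+3·6·11=582; k=3: 135+0+3·5·11=300 → min 300.
Optimal order: ((A_1 (A_2 A_3)) A_4) with cost 300.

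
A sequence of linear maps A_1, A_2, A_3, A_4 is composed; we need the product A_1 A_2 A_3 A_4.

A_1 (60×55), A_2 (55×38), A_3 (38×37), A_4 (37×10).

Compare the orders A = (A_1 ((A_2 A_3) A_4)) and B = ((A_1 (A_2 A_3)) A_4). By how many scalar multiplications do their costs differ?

Order A = (A_1 ((A_2 A_3) A_4)): (A_2 A_3): 55×38 by 38×37 → 55×37, cost 55·38·37 = 77330; ((A_2 A_3) A_4): 55×37 by 37×10 → 55×10, cost 55·37·10 = 20350; cumulative 97680; (A_1 ((A_2 A_3) A_4)): 60×55 by 55×10 → 60×10, cost 60·55·10 = 33000; cumulative 130680. Total 130680.
Order B = ((A_1 (A_2 A_3)) A_4): (A_2 A_3): 55×38 by 38×37 → 55×37, cost 55·38·37 = 77330; (A_1 (A_2 A_3)): 60×55 by 55×37 → 60×37, cost 60·55·37 = 122100; cumulative 199430; ((A_1 (A_2 A_3)) A_4): 60×37 by 37×10 → 60×10, cost 60·37·10 = 22200; cumulative 221630. Total 221630.
Difference: |130680 − 221630| = 90950.

90950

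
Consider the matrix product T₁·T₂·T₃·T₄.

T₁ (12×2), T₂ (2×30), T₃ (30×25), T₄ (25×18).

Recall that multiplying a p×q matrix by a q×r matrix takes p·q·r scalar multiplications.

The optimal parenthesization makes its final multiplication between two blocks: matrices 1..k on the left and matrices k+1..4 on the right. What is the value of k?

Adjacent pairs: T₁T₂ = 12·2·30 = 720; T₂T₃ = 2·30·25 = 1500; T₃T₄ = 30·25·18 = 13500.
Length 3: T₁..T₃: k=1: 0+1500+12·2·25=2100; k=2: 720+0+12·30·25=9720 → min 2100 | T₂..T₄: k=2: 0+13500+2·30·18=14580; k=3: 1500+0+2·25·18=2400 → min 2400.
Top-level splits: k=1: (T₁..T₁)·(T₂..T₄) → 0+2400+12·2·18 = 2832; k=2: (T₁..T₂)·(T₃..T₄) → 720+13500+12·30·18 = 20700; k=3: (T₁..T₃)·(T₄..T₄) → 2100+0+12·25·18 = 7500.
Best split is after T₁, i.e. k = 1.

1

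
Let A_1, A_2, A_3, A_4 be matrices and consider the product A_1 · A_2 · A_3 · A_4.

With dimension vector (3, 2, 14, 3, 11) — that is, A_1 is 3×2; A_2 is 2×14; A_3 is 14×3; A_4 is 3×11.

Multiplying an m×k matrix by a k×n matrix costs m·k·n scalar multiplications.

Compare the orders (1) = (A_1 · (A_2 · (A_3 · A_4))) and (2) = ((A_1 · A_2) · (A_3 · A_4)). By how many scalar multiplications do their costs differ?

Order (1) = (A_1 · (A_2 · (A_3 · A_4))): (A_3 · A_4): 14×3 by 3×11 → 14×11, cost 14·3·11 = 462; (A_2 · (A_3 · A_4)): 2×14 by 14×11 → 2×11, cost 2·14·11 = 308; cumulative 770; (A_1 · (A_2 · (A_3 · A_4))): 3×2 by 2×11 → 3×11, cost 3·2·11 = 66; cumulative 836. Total 836.
Order (2) = ((A_1 · A_2) · (A_3 · A_4)): (A_1 · A_2): 3×2 by 2×14 → 3×14, cost 3·2·14 = 84; (A_3 · A_4): 14×3 by 3×11 → 14×11, cost 14·3·11 = 462; ((A_1 · A_2) · (A_3 · A_4)): 3×14 by 14×11 → 3×11, cost 3·14·11 = 462; cumulative 1008. Total 1008.
Difference: |836 − 1008| = 172.

172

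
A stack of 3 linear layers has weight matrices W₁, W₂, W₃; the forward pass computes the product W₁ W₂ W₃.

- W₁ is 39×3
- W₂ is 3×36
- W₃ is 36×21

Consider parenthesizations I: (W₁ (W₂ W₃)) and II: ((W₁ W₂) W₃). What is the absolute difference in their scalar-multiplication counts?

Order I = (W₁ (W₂ W₃)): (W₂ W₃): 3×36 by 36×21 → 3×21, cost 3·36·21 = 2268; (W₁ (W₂ W₃)): 39×3 by 3×21 → 39×21, cost 39·3·21 = 2457; cumulative 4725. Total 4725.
Order II = ((W₁ W₂) W₃): (W₁ W₂): 39×3 by 3×36 → 39×36, cost 39·3·36 = 4212; ((W₁ W₂) W₃): 39×36 by 36×21 → 39×21, cost 39·36·21 = 29484; cumulative 33696. Total 33696.
Difference: |4725 − 33696| = 28971.

28971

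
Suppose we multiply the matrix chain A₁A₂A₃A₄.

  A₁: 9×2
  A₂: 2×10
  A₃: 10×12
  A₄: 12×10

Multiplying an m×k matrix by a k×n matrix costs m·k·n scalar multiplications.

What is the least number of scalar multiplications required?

660

Adjacent pairs: A₁A₂ = 9·2·10 = 180; A₂A₃ = 2·10·12 = 240; A₃A₄ = 10·12·10 = 1200.
Length 3: A₁..A₃: k=1: 0+240+9·2·12=456; k=2: 180+0+9·10·12=1260 → min 456 | A₂..A₄: k=2: 0+1200+2·10·10=1400; k=3: 240+0+2·12·10=480 → min 480.
Length 4: A₁..A₄: k=1: 0+480+9·2·10=660; k=2: 180+1200+9·10·10=2280; k=3: 456+0+9·12·10=1536 → min 660.
Optimal order: (A₁((A₂A₃)A₄)) with cost 660.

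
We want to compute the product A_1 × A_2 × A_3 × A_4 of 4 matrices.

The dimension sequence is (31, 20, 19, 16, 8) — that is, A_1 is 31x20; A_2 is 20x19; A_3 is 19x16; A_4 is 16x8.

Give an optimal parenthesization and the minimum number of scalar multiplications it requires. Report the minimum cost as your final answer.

10432

Adjacent pairs: A_1A_2 = 31·20·19 = 11780; A_2A_3 = 20·19·16 = 6080; A_3A_4 = 19·16·8 = 2432.
Length 3: A_1..A_3: k=1: 0+6080+31·20·16=16000; k=2: 11780+0+31·19·16=21204 → min 16000 | A_2..A_4: k=2: 0+2432+20·19·8=5472; k=3: 6080+0+20·16·8=8640 → min 5472.
Length 4: A_1..A_4: k=1: 0+5472+31·20·8=10432; k=2: 11780+2432+31·19·8=18924; k=3: 16000+0+31·16·8=19968 → min 10432.
Optimal parenthesization: (A_1 × (A_2 × (A_3 × A_4))) with cost 10432.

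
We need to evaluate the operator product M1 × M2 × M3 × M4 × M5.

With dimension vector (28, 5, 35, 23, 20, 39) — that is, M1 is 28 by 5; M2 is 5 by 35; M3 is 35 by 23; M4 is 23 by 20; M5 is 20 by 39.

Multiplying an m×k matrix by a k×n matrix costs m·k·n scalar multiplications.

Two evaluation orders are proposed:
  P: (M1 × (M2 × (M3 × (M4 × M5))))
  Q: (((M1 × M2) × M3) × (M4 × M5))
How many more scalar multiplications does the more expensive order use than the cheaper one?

8876

Order P = (M1 × (M2 × (M3 × (M4 × M5)))): (M4 × M5): 23×20 by 20×39 → 23×39, cost 23·20·39 = 17940; (M3 × (M4 × M5)): 35×23 by 23×39 → 35×39, cost 35·23·39 = 31395; cumulative 49335; (M2 × (M3 × (M4 × M5))): 5×35 by 35×39 → 5×39, cost 5·35·39 = 6825; cumulative 56160; (M1 × (M2 × (M3 × (M4 × M5)))): 28×5 by 5×39 → 28×39, cost 28·5·39 = 5460; cumulative 61620. Total 61620.
Order Q = (((M1 × M2) × M3) × (M4 × M5)): (M1 × M2): 28×5 by 5×35 → 28×35, cost 28·5·35 = 4900; ((M1 × M2) × M3): 28×35 by 35×23 → 28×23, cost 28·35·23 = 22540; cumulative 27440; (M4 × M5): 23×20 by 20×39 → 23×39, cost 23·20·39 = 17940; (((M1 × M2) × M3) × (M4 × M5)): 28×23 by 23×39 → 28×39, cost 28·23·39 = 25116; cumulative 70496. Total 70496.
Difference: |61620 − 70496| = 8876.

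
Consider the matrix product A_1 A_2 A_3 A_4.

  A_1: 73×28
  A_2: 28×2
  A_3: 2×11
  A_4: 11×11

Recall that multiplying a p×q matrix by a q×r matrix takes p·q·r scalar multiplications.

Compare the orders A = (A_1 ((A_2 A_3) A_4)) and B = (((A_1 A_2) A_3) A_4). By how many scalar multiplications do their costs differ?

11961

Order A = (A_1 ((A_2 A_3) A_4)): (A_2 A_3): 28×2 by 2×11 → 28×11, cost 28·2·11 = 616; ((A_2 A_3) A_4): 28×11 by 11×11 → 28×11, cost 28·11·11 = 3388; cumulative 4004; (A_1 ((A_2 A_3) A_4)): 73×28 by 28×11 → 73×11, cost 73·28·11 = 22484; cumulative 26488. Total 26488.
Order B = (((A_1 A_2) A_3) A_4): (A_1 A_2): 73×28 by 28×2 → 73×2, cost 73·28·2 = 4088; ((A_1 A_2) A_3): 73×2 by 2×11 → 73×11, cost 73·2·11 = 1606; cumulative 5694; (((A_1 A_2) A_3) A_4): 73×11 by 11×11 → 73×11, cost 73·11·11 = 8833; cumulative 14527. Total 14527.
Difference: |26488 − 14527| = 11961.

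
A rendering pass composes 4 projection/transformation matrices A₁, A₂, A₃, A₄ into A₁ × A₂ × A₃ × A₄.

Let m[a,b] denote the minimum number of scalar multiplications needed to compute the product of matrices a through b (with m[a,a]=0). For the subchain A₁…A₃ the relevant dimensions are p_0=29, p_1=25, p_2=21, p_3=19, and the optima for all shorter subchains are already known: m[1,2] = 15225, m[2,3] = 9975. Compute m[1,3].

m[1,3] = min over k∈[1,2] of m[1,k]+m[k+1,3]+p_{0}·p_k·p_{3}.
k=1: 0 + 9975 + 29·25·19 = 23750; k=2: 15225 + 0 + 29·21·19 = 26796.
Minimum: 23750 at k=1.

23750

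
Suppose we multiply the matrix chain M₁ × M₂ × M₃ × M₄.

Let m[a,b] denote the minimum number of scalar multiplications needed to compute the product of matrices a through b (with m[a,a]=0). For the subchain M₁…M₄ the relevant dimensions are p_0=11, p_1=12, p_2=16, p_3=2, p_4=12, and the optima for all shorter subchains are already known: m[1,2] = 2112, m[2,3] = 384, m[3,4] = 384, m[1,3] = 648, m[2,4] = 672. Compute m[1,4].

912

m[1,4] = min over k∈[1,3] of m[1,k]+m[k+1,4]+p_{0}·p_k·p_{4}.
k=1: 0 + 672 + 11·12·12 = 2256; k=2: 2112 + 384 + 11·16·12 = 4608; k=3: 648 + 0 + 11·2·12 = 912.
Minimum: 912 at k=3.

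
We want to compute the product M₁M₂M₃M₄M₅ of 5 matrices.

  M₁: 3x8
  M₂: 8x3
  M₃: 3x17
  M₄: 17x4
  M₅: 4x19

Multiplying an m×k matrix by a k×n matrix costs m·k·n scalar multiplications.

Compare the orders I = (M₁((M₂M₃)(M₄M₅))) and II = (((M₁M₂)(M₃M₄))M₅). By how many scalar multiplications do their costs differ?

4200

Order I = (M₁((M₂M₃)(M₄M₅))): (M₂M₃): 8×3 by 3×17 → 8×17, cost 8·3·17 = 408; (M₄M₅): 17×4 by 4×19 → 17×19, cost 17·4·19 = 1292; ((M₂M₃)(M₄M₅)): 8×17 by 17×19 → 8×19, cost 8·17·19 = 2584; cumulative 4284; (M₁((M₂M₃)(M₄M₅))): 3×8 by 8×19 → 3×19, cost 3·8·19 = 456; cumulative 4740. Total 4740.
Order II = (((M₁M₂)(M₃M₄))M₅): (M₁M₂): 3×8 by 8×3 → 3×3, cost 3·8·3 = 72; (M₃M₄): 3×17 by 17×4 → 3×4, cost 3·17·4 = 204; ((M₁M₂)(M₃M₄)): 3×3 by 3×4 → 3×4, cost 3·3·4 = 36; cumulative 312; (((M₁M₂)(M₃M₄))M₅): 3×4 by 4×19 → 3×19, cost 3·4·19 = 228; cumulative 540. Total 540.
Difference: |4740 − 540| = 4200.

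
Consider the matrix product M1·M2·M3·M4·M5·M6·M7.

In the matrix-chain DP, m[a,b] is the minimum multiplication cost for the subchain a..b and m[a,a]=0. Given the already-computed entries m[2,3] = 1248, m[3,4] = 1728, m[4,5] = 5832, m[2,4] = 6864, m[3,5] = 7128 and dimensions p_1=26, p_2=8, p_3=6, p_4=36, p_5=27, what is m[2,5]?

m[2,5] = min over k∈[2,4] of m[2,k]+m[k+1,5]+p_{1}·p_k·p_{5}.
k=2: 0 + 7128 + 26·8·27 = 12744; k=3: 1248 + 5832 + 26·6·27 = 11292; k=4: 6864 + 0 + 26·36·27 = 32136.
Minimum: 11292 at k=3.

11292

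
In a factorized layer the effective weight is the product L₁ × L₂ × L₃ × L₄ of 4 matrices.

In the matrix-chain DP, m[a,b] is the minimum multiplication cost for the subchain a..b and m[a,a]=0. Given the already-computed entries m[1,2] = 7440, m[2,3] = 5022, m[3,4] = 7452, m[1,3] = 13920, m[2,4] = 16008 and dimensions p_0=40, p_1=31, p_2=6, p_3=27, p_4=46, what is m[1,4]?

m[1,4] = min over k∈[1,3] of m[1,k]+m[k+1,4]+p_{0}·p_k·p_{4}.
k=1: 0 + 16008 + 40·31·46 = 73048; k=2: 7440 + 7452 + 40·6·46 = 25932; k=3: 13920 + 0 + 40·27·46 = 63600.
Minimum: 25932 at k=2.

25932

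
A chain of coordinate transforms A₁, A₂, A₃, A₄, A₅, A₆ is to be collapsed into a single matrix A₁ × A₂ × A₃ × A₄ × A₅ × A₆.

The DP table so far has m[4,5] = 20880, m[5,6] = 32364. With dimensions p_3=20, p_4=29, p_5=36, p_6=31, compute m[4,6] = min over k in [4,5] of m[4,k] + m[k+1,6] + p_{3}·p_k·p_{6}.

43200

m[4,6] = min over k∈[4,5] of m[4,k]+m[k+1,6]+p_{3}·p_k·p_{6}.
k=4: 0 + 32364 + 20·29·31 = 50344; k=5: 20880 + 0 + 20·36·31 = 43200.
Minimum: 43200 at k=5.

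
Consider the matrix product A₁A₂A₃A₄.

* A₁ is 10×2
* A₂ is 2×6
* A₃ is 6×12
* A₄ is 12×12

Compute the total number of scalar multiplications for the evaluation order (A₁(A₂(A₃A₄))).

(A₃A₄): 6×12 by 12×12 → 6×12, cost 6·12·12 = 864
(A₂(A₃A₄)): 2×6 by 6×12 → 2×12, cost 2·6·12 = 144; cumulative 1008
(A₁(A₂(A₃A₄))): 10×2 by 2×12 → 10×12, cost 10·2·12 = 240; cumulative 1248
Total: 1248 scalar multiplications.

1248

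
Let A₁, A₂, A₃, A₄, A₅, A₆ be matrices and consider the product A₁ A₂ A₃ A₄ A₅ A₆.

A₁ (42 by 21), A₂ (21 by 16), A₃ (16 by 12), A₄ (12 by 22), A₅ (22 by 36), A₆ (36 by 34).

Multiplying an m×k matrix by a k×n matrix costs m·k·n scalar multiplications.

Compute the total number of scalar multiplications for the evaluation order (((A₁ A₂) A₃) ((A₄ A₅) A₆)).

63504

(A₁ A₂): 42×21 by 21×16 → 42×16, cost 42·21·16 = 14112
((A₁ A₂) A₃): 42×16 by 16×12 → 42×12, cost 42·16·12 = 8064; cumulative 22176
(A₄ A₅): 12×22 by 22×36 → 12×36, cost 12·22·36 = 9504
((A₄ A₅) A₆): 12×36 by 36×34 → 12×34, cost 12·36·34 = 14688; cumulative 24192
(((A₁ A₂) A₃) ((A₄ A₅) A₆)): 42×12 by 12×34 → 42×34, cost 42·12·34 = 17136; cumulative 63504
Total: 63504 scalar multiplications.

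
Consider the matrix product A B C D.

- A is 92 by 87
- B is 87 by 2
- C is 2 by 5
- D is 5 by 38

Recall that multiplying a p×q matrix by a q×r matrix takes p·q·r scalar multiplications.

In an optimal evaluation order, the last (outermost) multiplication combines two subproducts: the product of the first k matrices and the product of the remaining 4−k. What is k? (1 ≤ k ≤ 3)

2

Adjacent pairs: AB = 92·87·2 = 16008; BC = 87·2·5 = 870; CD = 2·5·38 = 380.
Length 3: A..C: k=1: 0+870+92·87·5=40890; k=2: 16008+0+92·2·5=16928 → min 16928 | B..D: k=2: 0+380+87·2·38=6992; k=3: 870+0+87·5·38=17400 → min 6992.
Top-level splits: k=1: (A..A)·(B..D) → 0+6992+92·87·38 = 311144; k=2: (A..B)·(C..D) → 16008+380+92·2·38 = 23380; k=3: (A..C)·(D..D) → 16928+0+92·5·38 = 34408.
Best split is after B, i.e. k = 2.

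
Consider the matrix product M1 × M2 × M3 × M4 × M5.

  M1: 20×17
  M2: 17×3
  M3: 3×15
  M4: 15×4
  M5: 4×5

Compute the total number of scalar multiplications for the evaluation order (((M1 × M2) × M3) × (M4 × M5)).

(M1 × M2): 20×17 by 17×3 → 20×3, cost 20·17·3 = 1020
((M1 × M2) × M3): 20×3 by 3×15 → 20×15, cost 20·3·15 = 900; cumulative 1920
(M4 × M5): 15×4 by 4×5 → 15×5, cost 15·4·5 = 300
(((M1 × M2) × M3) × (M4 × M5)): 20×15 by 15×5 → 20×5, cost 20·15·5 = 1500; cumulative 3720
Total: 3720 scalar multiplications.

3720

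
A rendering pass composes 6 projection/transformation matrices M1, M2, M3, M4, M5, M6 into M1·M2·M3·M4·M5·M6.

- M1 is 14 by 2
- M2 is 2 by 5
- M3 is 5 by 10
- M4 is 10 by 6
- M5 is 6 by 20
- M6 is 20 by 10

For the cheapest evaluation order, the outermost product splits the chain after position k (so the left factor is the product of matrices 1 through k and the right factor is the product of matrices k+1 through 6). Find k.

Adjacent pairs: M1M2 = 14·2·5 = 140; M2M3 = 2·5·10 = 100; M3M4 = 5·10·6 = 300; M4M5 = 10·6·20 = 1200; M5M6 = 6·20·10 = 1200.
Length 3: M1..M3: k=1: 0+100+14·2·10=380; k=2: 140+0+14·5·10=840 → min 380 | M2..M4: k=2: 0+300+2·5·6=360; k=3: 100+0+2·10·6=220 → min 220 | M3..M5: k=3: 0+1200+5·10·20=2200; k=4: 300+0+5·6·20=900 → min 900 | M4..M6: k=4: 0+1200+10·6·10=1800; k=5: 1200+0+10·20·10=3200 → min 1800.
Length 4: M1..M4: k=1: 0+220+14·2·6=388; k=2: 140+300+14·5·6=860; k=3: 380+0+14·10·6=1220 → min 388 | M2..M5: k=2: 0+900+2·5·20=1100; k=3: 100+1200+2·10·20=1700; k=4: 220+0+2·6·20=460 → min 460 | M3..M6: k=3: 0+1800+5·10·10=2300; k=4: 300+1200+5·6·10=1800; k=5: 900+0+5·20·10=1900 → min 1800.
Length 5: M1..M5: k=1: 0+460+14·2·20=1020; k=2: 140+900+14·5·20=2440; k=3: 380+1200+14·10·20=4380; k=4: 388+0+14·6·20=2068 → min 1020 | M2..M6: k=2: 0+1800+2·5·10=1900; k=3: 100+1800+2·10·10=2100; k=4: 220+1200+2·6·10=1540; k=5: 460+0+2·20·10=860 → min 860.
Top-level splits: k=1: (M1..M1)·(M2..M6) → 0+860+14·2·10 = 1140; k=2: (M1..M2)·(M3..M6) → 140+1800+14·5·10 = 2640; k=3: (M1..M3)·(M4..M6) → 380+1800+14·10·10 = 3580; k=4: (M1..M4)·(M5..M6) → 388+1200+14·6·10 = 2428; k=5: (M1..M5)·(M6..M6) → 1020+0+14·20·10 = 3820.
Best split is after M1, i.e. k = 1.

1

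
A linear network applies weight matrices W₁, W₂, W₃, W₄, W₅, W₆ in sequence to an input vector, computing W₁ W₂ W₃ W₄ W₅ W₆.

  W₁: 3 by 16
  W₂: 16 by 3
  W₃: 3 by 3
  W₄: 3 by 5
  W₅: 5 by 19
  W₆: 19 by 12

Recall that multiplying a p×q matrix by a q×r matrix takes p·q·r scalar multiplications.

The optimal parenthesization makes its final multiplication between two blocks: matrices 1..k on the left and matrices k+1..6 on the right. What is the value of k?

5

Adjacent pairs: W₁W₂ = 3·16·3 = 144; W₂W₃ = 16·3·3 = 144; W₃W₄ = 3·3·5 = 45; W₄W₅ = 3·5·19 = 285; W₅W₆ = 5·19·12 = 1140.
Length 3: W₁..W₃: k=1: 0+144+3·16·3=288; k=2: 144+0+3·3·3=171 → min 171 | W₂..W₄: k=2: 0+45+16·3·5=285; k=3: 144+0+16·3·5=384 → min 285 | W₃..W₅: k=3: 0+285+3·3·19=456; k=4: 45+0+3·5·19=330 → min 330 | W₄..W₆: k=4: 0+1140+3·5·12=1320; k=5: 285+0+3·19·12=969 → min 969.
Length 4: W₁..W₄: k=1: 0+285+3·16·5=525; k=2: 144+45+3·3·5=234; k=3: 171+0+3·3·5=216 → min 216 | W₂..W₅: k=2: 0+330+16·3·19=1242; k=3: 144+285+16·3·19=1341; k=4: 285+0+16·5·19=1805 → min 1242 | W₃..W₆: k=3: 0+969+3·3·12=1077; k=4: 45+1140+3·5·12=1365; k=5: 330+0+3·19·12=1014 → min 1014.
Length 5: W₁..W₅: k=1: 0+1242+3·16·19=2154; k=2: 144+330+3·3·19=645; k=3: 171+285+3·3·19=627; k=4: 216+0+3·5·19=501 → min 501 | W₂..W₆: k=2: 0+1014+16·3·12=1590; k=3: 144+969+16·3·12=1689; k=4: 285+1140+16·5·12=2385; k=5: 1242+0+16·19·12=4890 → min 1590.
Top-level splits: k=1: (W₁..W₁)·(W₂..W₆) → 0+1590+3·16·12 = 2166; k=2: (W₁..W₂)·(W₃..W₆) → 144+1014+3·3·12 = 1266; k=3: (W₁..W₃)·(W₄..W₆) → 171+969+3·3·12 = 1248; k=4: (W₁..W₄)·(W₅..W₆) → 216+1140+3·5·12 = 1536; k=5: (W₁..W₅)·(W₆..W₆) → 501+0+3·19·12 = 1185.
Best split is after W₅, i.e. k = 5.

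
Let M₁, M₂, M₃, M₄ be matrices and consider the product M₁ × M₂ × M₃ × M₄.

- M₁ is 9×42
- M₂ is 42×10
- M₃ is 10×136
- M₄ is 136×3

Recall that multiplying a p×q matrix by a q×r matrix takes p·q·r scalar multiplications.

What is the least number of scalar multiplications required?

Adjacent pairs: M₁M₂ = 9·42·10 = 3780; M₂M₃ = 42·10·136 = 57120; M₃M₄ = 10·136·3 = 4080.
Length 3: M₁..M₃: k=1: 0+57120+9·42·136=108528; k=2: 3780+0+9·10·136=16020 → min 16020 | M₂..M₄: k=2: 0+4080+42·10·3=5340; k=3: 57120+0+42·136·3=74256 → min 5340.
Length 4: M₁..M₄: k=1: 0+5340+9·42·3=6474; k=2: 3780+4080+9·10·3=8130; k=3: 16020+0+9·136·3=19692 → min 6474.
Optimal order: (M₁ × (M₂ × (M₃ × M₄))) with cost 6474.

6474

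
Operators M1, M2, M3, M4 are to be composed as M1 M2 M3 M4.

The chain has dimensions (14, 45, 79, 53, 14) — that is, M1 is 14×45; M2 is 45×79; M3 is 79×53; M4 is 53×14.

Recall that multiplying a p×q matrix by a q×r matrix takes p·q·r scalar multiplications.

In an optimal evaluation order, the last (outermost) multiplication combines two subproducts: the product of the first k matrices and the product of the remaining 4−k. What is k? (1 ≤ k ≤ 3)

1

Adjacent pairs: M1M2 = 14·45·79 = 49770; M2M3 = 45·79·53 = 188415; M3M4 = 79·53·14 = 58618.
Length 3: M1..M3: k=1: 0+188415+14·45·53=221805; k=2: 49770+0+14·79·53=108388 → min 108388 | M2..M4: k=2: 0+58618+45·79·14=108388; k=3: 188415+0+45·53·14=221805 → min 108388.
Top-level splits: k=1: (M1..M1)·(M2..M4) → 0+108388+14·45·14 = 117208; k=2: (M1..M2)·(M3..M4) → 49770+58618+14·79·14 = 123872; k=3: (M1..M3)·(M4..M4) → 108388+0+14·53·14 = 118776.
Best split is after M1, i.e. k = 1.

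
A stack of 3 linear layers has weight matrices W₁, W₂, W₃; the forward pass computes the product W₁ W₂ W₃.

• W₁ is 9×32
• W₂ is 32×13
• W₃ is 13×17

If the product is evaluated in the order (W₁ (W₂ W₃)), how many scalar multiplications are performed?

11968

(W₂ W₃): 32×13 by 13×17 → 32×17, cost 32·13·17 = 7072
(W₁ (W₂ W₃)): 9×32 by 32×17 → 9×17, cost 9·32·17 = 4896; cumulative 11968
Total: 11968 scalar multiplications.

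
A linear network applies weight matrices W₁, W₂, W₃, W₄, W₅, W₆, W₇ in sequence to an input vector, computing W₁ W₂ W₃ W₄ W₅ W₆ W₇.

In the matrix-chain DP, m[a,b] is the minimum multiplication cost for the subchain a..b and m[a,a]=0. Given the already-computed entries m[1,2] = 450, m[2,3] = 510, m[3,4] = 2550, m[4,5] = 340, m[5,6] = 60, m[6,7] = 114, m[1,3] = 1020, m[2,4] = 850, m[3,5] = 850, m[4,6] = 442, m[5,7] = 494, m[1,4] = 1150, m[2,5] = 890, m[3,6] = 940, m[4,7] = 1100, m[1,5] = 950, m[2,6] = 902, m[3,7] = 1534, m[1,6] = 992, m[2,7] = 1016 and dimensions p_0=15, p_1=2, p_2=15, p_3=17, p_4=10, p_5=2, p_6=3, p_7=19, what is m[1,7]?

m[1,7] = min over k∈[1,6] of m[1,k]+m[k+1,7]+p_{0}·p_k·p_{7}.
k=1: 0 + 1016 + 15·2·19 = 1586; k=2: 450 + 1534 + 15·15·19 = 6259; k=3: 1020 + 1100 + 15·17·19 = 6965; k=4: 1150 + 494 + 15·10·19 = 4494; k=5: 950 + 114 + 15·2·19 = 1634; k=6: 992 + 0 + 15·3·19 = 1847.
Minimum: 1586 at k=1.

1586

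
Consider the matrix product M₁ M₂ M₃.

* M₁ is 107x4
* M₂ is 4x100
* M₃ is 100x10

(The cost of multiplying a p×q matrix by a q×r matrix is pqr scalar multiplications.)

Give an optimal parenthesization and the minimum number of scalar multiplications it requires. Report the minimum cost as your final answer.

8280

(M₁ (M₂ M₃)): cost 8280.
((M₁ M₂) M₃): cost 149800.
Optimal: (M₁ (M₂ M₃)) with cost 8280.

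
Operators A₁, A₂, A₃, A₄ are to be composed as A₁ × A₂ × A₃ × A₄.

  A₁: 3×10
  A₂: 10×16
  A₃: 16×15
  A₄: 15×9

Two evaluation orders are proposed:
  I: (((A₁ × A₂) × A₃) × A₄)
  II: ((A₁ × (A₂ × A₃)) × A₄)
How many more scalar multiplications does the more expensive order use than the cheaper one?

Order I = (((A₁ × A₂) × A₃) × A₄): (A₁ × A₂): 3×10 by 10×16 → 3×16, cost 3·10·16 = 480; ((A₁ × A₂) × A₃): 3×16 by 16×15 → 3×15, cost 3·16·15 = 720; cumulative 1200; (((A₁ × A₂) × A₃) × A₄): 3×15 by 15×9 → 3×9, cost 3·15·9 = 405; cumulative 1605. Total 1605.
Order II = ((A₁ × (A₂ × A₃)) × A₄): (A₂ × A₃): 10×16 by 16×15 → 10×15, cost 10·16·15 = 2400; (A₁ × (A₂ × A₃)): 3×10 by 10×15 → 3×15, cost 3·10·15 = 450; cumulative 2850; ((A₁ × (A₂ × A₃)) × A₄): 3×15 by 15×9 → 3×9, cost 3·15·9 = 405; cumulative 3255. Total 3255.
Difference: |1605 − 3255| = 1650.

1650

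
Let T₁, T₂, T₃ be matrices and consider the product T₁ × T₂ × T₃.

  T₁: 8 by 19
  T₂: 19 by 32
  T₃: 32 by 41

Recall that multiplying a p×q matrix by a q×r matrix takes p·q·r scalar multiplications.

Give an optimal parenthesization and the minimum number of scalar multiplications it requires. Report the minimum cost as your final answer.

15360

(T₁ × (T₂ × T₃)): cost 31160.
((T₁ × T₂) × T₃): cost 15360.
Optimal: ((T₁ × T₂) × T₃) with cost 15360.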